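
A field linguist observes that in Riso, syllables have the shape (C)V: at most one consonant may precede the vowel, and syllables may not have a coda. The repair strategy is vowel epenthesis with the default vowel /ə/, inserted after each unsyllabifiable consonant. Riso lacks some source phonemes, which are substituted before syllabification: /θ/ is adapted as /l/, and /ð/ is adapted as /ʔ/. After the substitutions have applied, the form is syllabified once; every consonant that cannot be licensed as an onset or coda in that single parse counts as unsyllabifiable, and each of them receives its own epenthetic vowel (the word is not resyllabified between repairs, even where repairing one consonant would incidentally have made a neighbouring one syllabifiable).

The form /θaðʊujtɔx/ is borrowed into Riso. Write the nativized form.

laʔʊujətɔxə

Substitution: /θ/ → /l/, /ð/ → /ʔ/, giving /laʔʊujtɔx/.
Syllabifying with onset maximization leaves /j/, /x/ stranded (no codas are permitted; onsets are limited to one consonant).
Each unlicensed consonant becomes the onset of a new syllable: /j/ → /jə/, /x/ → /xə/.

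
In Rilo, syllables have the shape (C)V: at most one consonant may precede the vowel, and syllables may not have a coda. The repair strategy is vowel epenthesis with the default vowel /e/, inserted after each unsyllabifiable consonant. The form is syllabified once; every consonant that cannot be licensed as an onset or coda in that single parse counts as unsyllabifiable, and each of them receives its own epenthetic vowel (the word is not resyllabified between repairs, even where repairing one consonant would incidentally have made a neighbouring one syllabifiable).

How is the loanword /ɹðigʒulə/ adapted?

Under (C)V, the unsyllabifiable consonants are /ɹ/, /g/ (no codas are permitted; onsets are limited to one consonant).
Inserting the epenthetic vowel yields /ɹ/ → /ɹe/, /g/ → /ge/.

ɹeðigeʒulə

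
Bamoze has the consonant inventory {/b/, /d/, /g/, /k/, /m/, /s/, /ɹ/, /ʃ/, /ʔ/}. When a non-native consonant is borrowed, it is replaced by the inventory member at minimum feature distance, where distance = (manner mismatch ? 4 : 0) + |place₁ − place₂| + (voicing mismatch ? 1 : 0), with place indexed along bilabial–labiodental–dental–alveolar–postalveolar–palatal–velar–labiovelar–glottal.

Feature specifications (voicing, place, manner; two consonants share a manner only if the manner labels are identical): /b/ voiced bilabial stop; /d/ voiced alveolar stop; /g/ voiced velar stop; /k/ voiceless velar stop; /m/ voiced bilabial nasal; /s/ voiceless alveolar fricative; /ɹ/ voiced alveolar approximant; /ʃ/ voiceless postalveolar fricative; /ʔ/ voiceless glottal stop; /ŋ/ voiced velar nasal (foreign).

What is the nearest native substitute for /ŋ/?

g

/g/ is closest: manner differs (nasal→stop, +4), place distance 0 (velar→velar), same voicing; total 4. Next closest is /k/ at distance 5.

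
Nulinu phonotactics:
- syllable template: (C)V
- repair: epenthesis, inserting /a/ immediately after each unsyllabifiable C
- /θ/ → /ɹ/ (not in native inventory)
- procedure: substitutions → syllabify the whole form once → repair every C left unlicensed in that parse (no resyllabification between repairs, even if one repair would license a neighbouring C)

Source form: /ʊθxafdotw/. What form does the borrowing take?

Substitution: /θ/ → /ɹ/, giving /ʊɹxafdotw/.
The consonants /ɹ/, /f/, /t/, /w/ cannot be parsed into a legal (C)V syllable (no codas are permitted; onsets are limited to one consonant).
Epenthesis after each stranded consonant: /ɹ/ → /ɹa/, /f/ → /fa/, /t/ → /ta/, /w/ → /wa/.

ʊɹaxafadotawa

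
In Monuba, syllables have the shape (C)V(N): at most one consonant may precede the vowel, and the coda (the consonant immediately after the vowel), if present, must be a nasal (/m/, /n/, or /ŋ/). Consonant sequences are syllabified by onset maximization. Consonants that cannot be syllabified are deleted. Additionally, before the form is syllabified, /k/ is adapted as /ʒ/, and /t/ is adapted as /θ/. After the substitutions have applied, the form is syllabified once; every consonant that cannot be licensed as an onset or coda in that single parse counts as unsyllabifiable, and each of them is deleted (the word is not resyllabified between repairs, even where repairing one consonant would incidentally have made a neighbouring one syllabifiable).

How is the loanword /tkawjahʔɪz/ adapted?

ʒajaʔɪ

Substitution: /t/ → /θ/, /k/ → /ʒ/, giving /θʒawjahʔɪz/.
Under (C)V(N), the unsyllabifiable consonants are /θ/, /w/, /h/, /z/ (only a nasal (/m/, /n/, or /ŋ/) is licensed in coda position; onsets are limited to one consonant).
Each unlicensed consonant is deleted: /θ/, /w/, /h/, /z/.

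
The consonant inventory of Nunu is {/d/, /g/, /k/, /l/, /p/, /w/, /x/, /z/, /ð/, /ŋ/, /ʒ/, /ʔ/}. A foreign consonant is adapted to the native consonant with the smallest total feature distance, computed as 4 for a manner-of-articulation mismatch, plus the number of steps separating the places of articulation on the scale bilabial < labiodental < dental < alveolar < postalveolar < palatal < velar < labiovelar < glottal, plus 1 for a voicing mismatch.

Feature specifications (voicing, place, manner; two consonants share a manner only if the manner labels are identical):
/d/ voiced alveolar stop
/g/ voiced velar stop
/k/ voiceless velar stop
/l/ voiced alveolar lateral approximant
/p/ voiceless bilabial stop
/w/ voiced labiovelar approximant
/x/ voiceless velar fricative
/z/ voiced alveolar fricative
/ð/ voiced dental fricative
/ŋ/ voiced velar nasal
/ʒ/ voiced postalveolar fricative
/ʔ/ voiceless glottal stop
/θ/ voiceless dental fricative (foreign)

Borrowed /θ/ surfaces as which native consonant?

/ð/ is closest: same manner (fricative), place distance 0 (dental→dental), voicing differs (+1); total 1. Next closest is /z/ at distance 2.

ð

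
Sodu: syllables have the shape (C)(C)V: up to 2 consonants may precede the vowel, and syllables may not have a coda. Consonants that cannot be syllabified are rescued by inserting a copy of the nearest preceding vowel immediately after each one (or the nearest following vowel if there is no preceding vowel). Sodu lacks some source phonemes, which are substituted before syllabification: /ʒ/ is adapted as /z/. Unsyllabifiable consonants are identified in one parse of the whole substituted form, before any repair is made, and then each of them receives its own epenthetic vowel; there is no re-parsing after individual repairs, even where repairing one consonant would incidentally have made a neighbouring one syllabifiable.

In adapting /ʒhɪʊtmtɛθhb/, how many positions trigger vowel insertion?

4

After substitution the input is /zhɪʊtmtɛθhb/.
The unsyllabifiable consonants are /t/, /θ/, /h/, /b/; each receives one epenthetic vowel.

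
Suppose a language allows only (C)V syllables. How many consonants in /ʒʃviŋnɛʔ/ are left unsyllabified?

4

The consonants /ʒ/, /ʃ/, /ŋ/, /ʔ/ cannot be parsed into a legal (C)V syllable (no codas are permitted; onsets are limited to one consonant).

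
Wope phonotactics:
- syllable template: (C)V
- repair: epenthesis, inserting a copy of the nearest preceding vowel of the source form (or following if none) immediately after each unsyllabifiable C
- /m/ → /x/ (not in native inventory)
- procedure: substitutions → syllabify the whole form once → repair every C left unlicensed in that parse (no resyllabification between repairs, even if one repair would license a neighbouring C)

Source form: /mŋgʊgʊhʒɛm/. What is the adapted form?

xʊŋʊgʊgʊhʊʒɛxɛ

Substitution: /m/ → /x/, giving /xŋgʊgʊhʒɛx/.
The consonants /x/, /ŋ/, /h/, /x/ cannot be parsed into a legal (C)V syllable (no codas are permitted; onsets are limited to one consonant).
Epenthesis after each stranded consonant: /x/ → /xʊ/, /ŋ/ → /ŋʊ/, /h/ → /hʊ/, /x/ → /xɛ/.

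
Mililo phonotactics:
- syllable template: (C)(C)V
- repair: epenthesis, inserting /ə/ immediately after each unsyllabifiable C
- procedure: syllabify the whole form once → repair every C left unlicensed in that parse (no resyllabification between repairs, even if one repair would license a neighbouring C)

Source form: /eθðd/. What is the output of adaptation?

The consonants /θ/, /ð/, /d/ cannot be parsed into a legal (C)(C)V syllable (no codas are permitted; onsets may contain at most 2 consonants).
Epenthesis after each stranded consonant: /θ/ → /θə/, /ð/ → /ðə/, /d/ → /də/.

eθəðədə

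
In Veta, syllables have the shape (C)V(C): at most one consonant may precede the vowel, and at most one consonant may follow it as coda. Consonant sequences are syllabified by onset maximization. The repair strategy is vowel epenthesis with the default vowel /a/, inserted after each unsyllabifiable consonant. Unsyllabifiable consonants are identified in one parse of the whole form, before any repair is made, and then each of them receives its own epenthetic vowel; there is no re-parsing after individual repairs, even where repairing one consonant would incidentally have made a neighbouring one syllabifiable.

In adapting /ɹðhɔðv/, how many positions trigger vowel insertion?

The unsyllabifiable consonants are /ɹ/, /ð/, /v/; each receives one epenthetic vowel.

3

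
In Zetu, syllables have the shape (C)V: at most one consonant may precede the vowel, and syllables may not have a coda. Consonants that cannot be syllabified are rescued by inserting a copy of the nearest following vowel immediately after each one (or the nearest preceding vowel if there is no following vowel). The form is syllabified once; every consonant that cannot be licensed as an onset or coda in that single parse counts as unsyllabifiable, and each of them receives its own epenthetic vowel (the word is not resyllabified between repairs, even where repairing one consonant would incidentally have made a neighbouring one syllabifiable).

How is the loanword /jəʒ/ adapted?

jəʒə

Under (C)V, the unsyllabifiable consonants are /ʒ/ (no codas are permitted; onsets are limited to one consonant).
Inserting the epenthetic vowel yields /ʒ/ → /ʒə/.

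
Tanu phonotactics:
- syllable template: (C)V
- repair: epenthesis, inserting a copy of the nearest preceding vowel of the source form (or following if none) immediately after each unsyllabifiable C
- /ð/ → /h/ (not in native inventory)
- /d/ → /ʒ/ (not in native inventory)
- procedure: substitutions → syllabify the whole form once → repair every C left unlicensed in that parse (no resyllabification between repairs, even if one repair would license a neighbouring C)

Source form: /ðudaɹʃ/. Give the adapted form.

huʒaɹaʃa

Substitution: /ð/ → /h/, /d/ → /ʒ/, giving /huʒaɹʃ/.
The consonants /ɹ/, /ʃ/ cannot be parsed into a legal (C)V syllable (no codas are permitted; onsets are limited to one consonant).
Each unlicensed consonant becomes the onset of a new syllable: /ɹ/ → /ɹa/, /ʃ/ → /ʃa/.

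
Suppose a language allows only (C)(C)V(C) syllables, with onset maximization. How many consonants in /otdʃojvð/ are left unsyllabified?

Syllabifying with onset maximization leaves /v/, /ð/ stranded (at most one coda consonant is licensed; onsets may contain at most 2 consonants).

2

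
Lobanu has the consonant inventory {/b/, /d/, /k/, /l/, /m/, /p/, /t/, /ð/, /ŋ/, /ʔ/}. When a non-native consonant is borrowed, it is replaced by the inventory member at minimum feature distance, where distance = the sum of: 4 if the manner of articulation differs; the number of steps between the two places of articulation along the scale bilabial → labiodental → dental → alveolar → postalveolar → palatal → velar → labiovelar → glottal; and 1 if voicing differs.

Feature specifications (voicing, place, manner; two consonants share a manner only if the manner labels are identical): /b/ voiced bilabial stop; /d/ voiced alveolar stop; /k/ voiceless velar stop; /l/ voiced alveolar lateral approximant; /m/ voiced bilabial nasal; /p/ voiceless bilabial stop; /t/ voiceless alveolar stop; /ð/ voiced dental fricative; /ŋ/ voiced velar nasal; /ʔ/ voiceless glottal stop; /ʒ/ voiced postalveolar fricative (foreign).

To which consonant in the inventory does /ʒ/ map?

/ð/ is closest: same manner (fricative), place distance 2 (postalveolar→dental), same voicing; total 2. Next closest is /d/ at distance 5.

ð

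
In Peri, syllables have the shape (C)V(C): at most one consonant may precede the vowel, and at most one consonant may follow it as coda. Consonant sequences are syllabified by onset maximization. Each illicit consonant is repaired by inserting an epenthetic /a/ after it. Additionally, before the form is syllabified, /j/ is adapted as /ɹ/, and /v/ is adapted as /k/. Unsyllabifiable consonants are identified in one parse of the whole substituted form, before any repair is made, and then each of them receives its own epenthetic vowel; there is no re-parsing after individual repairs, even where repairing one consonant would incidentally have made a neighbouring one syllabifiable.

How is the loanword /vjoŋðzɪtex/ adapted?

Substitution: /v/ → /k/, /j/ → /ɹ/, giving /kɹoŋðzɪtex/.
Under (C)V(C), the unsyllabifiable consonants are /k/, /ð/ (at most one coda consonant is licensed; onsets are limited to one consonant).
Each unlicensed consonant becomes the onset of a new syllable: /k/ → /ka/, /ð/ → /ða/.

kaɹoŋðazɪtex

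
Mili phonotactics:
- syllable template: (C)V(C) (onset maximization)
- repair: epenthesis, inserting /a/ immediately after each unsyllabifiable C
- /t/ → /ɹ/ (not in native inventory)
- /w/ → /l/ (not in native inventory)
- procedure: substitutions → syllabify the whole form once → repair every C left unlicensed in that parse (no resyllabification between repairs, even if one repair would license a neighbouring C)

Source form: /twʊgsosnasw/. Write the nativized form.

Substitution: /t/ → /ɹ/, /w/ → /l/, giving /ɹlʊgsosnasl/.
The consonants /ɹ/, /l/ cannot be parsed into a legal (C)V(C) syllable (at most one coda consonant is licensed; onsets are limited to one consonant).
Epenthesis after each stranded consonant: /ɹ/ → /ɹa/, /l/ → /la/.

ɹalʊgsosnasla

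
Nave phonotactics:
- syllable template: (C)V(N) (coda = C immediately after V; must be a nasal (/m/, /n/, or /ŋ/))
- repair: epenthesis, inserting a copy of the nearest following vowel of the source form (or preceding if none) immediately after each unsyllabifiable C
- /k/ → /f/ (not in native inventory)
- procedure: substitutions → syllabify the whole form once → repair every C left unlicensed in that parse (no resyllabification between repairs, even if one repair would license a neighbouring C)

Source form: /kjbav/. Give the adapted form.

Substitution: /k/ → /f/, giving /fjbav/.
Under (C)V(N), the unsyllabifiable consonants are /f/, /j/, /v/ (only a nasal (/m/, /n/, or /ŋ/) is licensed in coda position; onsets are limited to one consonant).
Epenthesis after each stranded consonant: /f/ → /fa/, /j/ → /ja/, /v/ → /va/.

fajabava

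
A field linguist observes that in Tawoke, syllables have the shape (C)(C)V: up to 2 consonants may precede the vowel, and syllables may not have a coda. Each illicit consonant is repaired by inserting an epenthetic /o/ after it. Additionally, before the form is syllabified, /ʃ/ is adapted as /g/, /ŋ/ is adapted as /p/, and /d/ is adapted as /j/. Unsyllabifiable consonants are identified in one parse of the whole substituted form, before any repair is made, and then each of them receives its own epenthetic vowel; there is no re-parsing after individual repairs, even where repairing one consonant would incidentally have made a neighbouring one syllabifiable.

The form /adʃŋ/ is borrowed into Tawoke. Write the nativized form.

ajogopo

Substitution: /d/ → /j/, /ʃ/ → /g/, /ŋ/ → /p/, giving /ajgp/.
Syllabifying with onset maximization leaves /j/, /g/, /p/ stranded (no codas are permitted; onsets may contain at most 2 consonants).
Inserting the epenthetic vowel yields /j/ → /jo/, /g/ → /go/, /p/ → /po/.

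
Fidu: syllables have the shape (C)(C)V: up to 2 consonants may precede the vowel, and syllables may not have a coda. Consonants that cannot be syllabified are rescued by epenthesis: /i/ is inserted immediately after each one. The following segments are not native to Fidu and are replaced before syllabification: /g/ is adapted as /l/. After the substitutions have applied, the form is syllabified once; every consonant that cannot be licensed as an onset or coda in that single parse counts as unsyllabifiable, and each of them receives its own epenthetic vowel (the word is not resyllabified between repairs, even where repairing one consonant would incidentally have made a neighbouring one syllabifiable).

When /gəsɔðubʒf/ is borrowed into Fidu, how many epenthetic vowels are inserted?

After substitution the input is /ləsɔðubʒf/.
The unsyllabifiable consonants are /b/, /ʒ/, /f/; each receives one epenthetic vowel.

3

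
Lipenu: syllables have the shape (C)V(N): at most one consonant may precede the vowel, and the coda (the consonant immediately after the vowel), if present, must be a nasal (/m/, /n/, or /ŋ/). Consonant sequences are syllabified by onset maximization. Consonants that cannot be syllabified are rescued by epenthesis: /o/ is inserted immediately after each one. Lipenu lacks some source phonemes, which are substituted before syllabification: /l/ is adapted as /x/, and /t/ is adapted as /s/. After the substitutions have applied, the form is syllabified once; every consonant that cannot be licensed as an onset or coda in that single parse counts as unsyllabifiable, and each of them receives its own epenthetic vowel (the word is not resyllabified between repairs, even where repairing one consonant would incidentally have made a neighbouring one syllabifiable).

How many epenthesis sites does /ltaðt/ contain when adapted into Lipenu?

After substitution the input is /xsaðs/.
The unsyllabifiable consonants are /x/, /ð/, /s/; each receives one epenthetic vowel.

3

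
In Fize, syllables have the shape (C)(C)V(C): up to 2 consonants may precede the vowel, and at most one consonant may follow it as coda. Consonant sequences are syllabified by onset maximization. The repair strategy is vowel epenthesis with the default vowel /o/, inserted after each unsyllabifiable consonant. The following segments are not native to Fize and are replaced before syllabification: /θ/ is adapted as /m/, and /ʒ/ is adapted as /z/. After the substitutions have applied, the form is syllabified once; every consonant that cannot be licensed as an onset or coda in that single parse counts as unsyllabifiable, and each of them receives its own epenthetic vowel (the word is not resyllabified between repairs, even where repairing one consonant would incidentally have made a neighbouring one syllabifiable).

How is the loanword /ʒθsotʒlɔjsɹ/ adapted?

zomsotzlɔjsoɹo

Substitution: /ʒ/ → /z/, /θ/ → /m/, giving /zmsotzlɔjsɹ/.
Under (C)(C)V(C), the unsyllabifiable consonants are /z/, /s/, /ɹ/ (at most one coda consonant is licensed; onsets may contain at most 2 consonants).
Each unlicensed consonant becomes the onset of a new syllable: /z/ → /zo/, /s/ → /so/, /ɹ/ → /ɹo/.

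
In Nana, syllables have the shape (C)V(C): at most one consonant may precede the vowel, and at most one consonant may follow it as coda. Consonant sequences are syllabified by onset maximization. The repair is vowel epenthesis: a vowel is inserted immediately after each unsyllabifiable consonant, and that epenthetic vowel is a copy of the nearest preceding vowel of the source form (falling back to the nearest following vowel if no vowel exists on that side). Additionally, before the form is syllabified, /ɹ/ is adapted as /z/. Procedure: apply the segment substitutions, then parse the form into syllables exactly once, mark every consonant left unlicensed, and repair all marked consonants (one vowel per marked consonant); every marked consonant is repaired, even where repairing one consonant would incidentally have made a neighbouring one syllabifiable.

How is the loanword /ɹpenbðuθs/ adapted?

zepenbeðuθsu

Substitution: /ɹ/ → /z/, giving /zpenbðuθs/.
Under (C)V(C), the unsyllabifiable consonants are /z/, /b/, /s/ (at most one coda consonant is licensed; onsets are limited to one consonant).
Epenthesis after each stranded consonant: /z/ → /ze/, /b/ → /be/, /s/ → /su/.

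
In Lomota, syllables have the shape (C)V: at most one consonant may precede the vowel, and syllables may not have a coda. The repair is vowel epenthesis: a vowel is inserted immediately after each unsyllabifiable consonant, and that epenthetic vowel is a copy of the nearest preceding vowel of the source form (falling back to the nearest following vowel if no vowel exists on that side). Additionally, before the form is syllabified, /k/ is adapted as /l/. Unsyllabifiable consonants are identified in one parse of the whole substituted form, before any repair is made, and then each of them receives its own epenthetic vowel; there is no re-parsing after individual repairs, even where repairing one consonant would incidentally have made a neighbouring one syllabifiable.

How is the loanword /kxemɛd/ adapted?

lexemɛdɛ

Substitution: /k/ → /l/, giving /lxemɛd/.
The consonants /l/, /d/ cannot be parsed into a legal (C)V syllable (no codas are permitted; onsets are limited to one consonant).
Inserting the epenthetic vowel yields /l/ → /le/, /d/ → /dɛ/.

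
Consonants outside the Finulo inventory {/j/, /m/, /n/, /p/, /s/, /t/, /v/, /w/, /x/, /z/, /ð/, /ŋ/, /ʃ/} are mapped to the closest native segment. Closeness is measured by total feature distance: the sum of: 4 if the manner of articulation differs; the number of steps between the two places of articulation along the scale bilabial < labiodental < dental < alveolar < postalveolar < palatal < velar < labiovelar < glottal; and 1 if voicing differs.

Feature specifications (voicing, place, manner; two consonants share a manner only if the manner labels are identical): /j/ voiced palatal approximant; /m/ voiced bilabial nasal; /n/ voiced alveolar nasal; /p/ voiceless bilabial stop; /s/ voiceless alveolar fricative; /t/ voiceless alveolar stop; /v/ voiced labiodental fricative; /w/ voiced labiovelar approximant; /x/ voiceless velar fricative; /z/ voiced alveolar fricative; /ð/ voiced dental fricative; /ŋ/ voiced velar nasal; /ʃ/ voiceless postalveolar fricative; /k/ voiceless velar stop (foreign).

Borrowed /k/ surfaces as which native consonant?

/t/ is closest: same manner (stop), place distance 3 (velar→alveolar), same voicing; total 3. Next closest is /x/ at distance 4.

t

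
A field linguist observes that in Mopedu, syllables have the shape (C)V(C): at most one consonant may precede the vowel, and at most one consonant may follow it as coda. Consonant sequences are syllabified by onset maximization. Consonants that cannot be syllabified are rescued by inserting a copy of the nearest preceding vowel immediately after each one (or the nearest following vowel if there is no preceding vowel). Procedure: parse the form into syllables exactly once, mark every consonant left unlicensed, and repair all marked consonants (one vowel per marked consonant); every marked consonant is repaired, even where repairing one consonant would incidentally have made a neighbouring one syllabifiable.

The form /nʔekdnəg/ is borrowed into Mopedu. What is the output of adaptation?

Under (C)V(C), the unsyllabifiable consonants are /n/, /d/ (at most one coda consonant is licensed; onsets are limited to one consonant).
Epenthesis after each stranded consonant: /n/ → /ne/, /d/ → /de/.

neʔekdenəg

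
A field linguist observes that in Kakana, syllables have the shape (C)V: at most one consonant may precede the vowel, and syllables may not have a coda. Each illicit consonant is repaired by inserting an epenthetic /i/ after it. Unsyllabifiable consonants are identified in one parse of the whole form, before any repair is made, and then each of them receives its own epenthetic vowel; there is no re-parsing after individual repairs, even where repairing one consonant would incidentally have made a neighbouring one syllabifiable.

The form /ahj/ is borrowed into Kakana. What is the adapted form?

Under (C)V, the unsyllabifiable consonants are /h/, /j/ (no codas are permitted; onsets are limited to one consonant).
Inserting the epenthetic vowel yields /h/ → /hi/, /j/ → /ji/.

ahiji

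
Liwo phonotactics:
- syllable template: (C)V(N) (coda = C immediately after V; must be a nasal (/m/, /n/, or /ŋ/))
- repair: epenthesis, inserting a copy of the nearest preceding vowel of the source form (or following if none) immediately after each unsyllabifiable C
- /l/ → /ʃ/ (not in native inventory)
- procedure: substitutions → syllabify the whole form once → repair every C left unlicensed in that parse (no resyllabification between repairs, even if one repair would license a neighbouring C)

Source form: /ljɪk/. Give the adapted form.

ʃɪjɪkɪ

Substitution: /l/ → /ʃ/, giving /ʃjɪk/.
The consonants /ʃ/, /k/ cannot be parsed into a legal (C)V(N) syllable (only a nasal (/m/, /n/, or /ŋ/) is licensed in coda position; onsets are limited to one consonant).
Inserting the epenthetic vowel yields /ʃ/ → /ʃɪ/, /k/ → /kɪ/.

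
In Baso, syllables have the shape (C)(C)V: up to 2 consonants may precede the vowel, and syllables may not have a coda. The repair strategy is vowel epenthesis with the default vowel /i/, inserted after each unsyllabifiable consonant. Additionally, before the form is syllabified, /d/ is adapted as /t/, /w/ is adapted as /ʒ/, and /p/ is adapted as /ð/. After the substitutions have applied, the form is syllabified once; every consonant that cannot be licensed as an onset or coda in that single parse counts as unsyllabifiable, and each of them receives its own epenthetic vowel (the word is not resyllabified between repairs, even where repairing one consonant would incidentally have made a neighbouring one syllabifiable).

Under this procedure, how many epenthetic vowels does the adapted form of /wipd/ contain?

After substitution the input is /ʒiðt/.
The unsyllabifiable consonants are /ð/, /t/; each receives one epenthetic vowel.

2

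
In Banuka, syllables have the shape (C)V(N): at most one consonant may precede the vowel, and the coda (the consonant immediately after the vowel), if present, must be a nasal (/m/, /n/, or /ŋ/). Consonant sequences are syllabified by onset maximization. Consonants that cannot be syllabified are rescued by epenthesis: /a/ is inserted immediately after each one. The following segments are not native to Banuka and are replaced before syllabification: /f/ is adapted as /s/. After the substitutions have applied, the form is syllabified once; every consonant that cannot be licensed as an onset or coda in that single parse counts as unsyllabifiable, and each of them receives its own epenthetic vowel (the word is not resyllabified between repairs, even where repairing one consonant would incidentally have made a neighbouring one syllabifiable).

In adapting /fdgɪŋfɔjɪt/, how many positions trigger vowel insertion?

3

After substitution the input is /sdgɪŋsɔjɪt/.
The unsyllabifiable consonants are /s/, /d/, /t/; each receives one epenthetic vowel.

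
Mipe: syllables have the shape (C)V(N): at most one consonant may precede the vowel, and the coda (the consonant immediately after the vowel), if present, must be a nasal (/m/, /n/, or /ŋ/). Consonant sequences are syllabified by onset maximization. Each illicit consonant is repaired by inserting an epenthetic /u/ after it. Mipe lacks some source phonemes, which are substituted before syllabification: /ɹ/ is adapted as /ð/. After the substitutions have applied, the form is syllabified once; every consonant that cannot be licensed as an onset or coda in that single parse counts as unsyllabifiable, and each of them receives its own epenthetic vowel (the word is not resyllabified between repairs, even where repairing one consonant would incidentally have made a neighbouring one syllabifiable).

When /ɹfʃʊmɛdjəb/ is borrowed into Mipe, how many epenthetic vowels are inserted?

4

After substitution the input is /ðfʃʊmɛdjəb/.
The unsyllabifiable consonants are /ð/, /f/, /d/, /b/; each receives one epenthetic vowel.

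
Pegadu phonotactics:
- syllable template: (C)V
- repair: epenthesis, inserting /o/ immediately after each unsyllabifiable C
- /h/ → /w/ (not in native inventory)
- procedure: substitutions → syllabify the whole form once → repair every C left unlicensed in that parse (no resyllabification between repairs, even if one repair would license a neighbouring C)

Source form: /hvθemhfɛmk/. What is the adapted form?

wovoθemowofɛmoko

Substitution: /h/ → /w/, giving /wvθemwfɛmk/.
Syllabifying with onset maximization leaves /w/, /v/, /m/, /w/, /m/, /k/ stranded (no codas are permitted; onsets are limited to one consonant).
Epenthesis after each stranded consonant: /w/ → /wo/, /v/ → /vo/, /m/ → /mo/, /w/ → /wo/, /m/ → /mo/, /k/ → /ko/.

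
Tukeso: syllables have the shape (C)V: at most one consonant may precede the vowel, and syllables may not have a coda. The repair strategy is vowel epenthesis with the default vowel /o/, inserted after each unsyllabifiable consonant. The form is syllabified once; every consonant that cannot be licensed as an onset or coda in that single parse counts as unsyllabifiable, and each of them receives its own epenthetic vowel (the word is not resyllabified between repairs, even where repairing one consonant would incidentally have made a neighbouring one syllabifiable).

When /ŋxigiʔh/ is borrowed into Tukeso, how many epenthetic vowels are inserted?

3

The unsyllabifiable consonants are /ŋ/, /ʔ/, /h/; each receives one epenthetic vowel.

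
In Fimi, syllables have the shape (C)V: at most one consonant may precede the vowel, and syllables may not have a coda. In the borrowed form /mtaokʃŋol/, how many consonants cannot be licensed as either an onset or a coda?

Syllabifying with onset maximization leaves /m/, /k/, /ʃ/, /l/ stranded (no codas are permitted; onsets are limited to one consonant).

4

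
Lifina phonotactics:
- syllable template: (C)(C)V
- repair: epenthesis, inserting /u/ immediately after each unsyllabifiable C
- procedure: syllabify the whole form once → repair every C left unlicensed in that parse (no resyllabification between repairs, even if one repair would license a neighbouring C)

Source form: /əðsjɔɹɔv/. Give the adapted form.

Under (C)(C)V, the unsyllabifiable consonants are /ð/, /v/ (no codas are permitted; onsets may contain at most 2 consonants).
Epenthesis after each stranded consonant: /ð/ → /ðu/, /v/ → /vu/.

əðusjɔɹɔvu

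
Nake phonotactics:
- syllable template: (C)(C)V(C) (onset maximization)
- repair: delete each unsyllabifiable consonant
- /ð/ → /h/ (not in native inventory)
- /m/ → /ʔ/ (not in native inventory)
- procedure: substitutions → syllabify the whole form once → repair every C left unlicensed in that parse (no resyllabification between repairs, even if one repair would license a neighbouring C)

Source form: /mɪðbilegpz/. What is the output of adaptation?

ʔɪhbileg

Substitution: /m/ → /ʔ/, /ð/ → /h/, giving /ʔɪhbilegpz/.
The consonants /p/, /z/ cannot be parsed into a legal (C)(C)V(C) syllable (at most one coda consonant is licensed; onsets may contain at most 2 consonants).
Deleting the stranded consonants removes /p/, /z/.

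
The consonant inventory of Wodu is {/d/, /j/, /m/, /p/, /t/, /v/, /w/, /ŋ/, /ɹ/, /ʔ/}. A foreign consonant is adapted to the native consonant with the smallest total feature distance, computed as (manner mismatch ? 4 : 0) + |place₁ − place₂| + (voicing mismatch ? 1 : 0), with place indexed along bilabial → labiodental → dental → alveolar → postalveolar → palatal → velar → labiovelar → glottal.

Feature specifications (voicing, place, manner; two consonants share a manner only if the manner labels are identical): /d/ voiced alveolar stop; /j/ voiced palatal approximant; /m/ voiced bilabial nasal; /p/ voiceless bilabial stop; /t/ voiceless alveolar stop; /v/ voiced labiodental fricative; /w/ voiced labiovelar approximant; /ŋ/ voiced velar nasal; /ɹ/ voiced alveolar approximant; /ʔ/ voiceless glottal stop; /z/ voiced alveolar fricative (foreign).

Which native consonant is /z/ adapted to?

/v/ is closest: same manner (fricative), place distance 2 (alveolar→labiodental), same voicing; total 2. Next closest is /d/ at distance 4.

v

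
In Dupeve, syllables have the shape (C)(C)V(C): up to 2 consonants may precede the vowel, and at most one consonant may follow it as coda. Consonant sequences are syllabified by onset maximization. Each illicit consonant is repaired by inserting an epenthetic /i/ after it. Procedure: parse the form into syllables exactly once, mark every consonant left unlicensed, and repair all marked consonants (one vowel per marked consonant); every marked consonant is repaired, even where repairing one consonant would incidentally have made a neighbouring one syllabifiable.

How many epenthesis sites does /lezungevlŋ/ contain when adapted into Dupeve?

The unsyllabifiable consonants are /l/, /ŋ/; each receives one epenthetic vowel.

2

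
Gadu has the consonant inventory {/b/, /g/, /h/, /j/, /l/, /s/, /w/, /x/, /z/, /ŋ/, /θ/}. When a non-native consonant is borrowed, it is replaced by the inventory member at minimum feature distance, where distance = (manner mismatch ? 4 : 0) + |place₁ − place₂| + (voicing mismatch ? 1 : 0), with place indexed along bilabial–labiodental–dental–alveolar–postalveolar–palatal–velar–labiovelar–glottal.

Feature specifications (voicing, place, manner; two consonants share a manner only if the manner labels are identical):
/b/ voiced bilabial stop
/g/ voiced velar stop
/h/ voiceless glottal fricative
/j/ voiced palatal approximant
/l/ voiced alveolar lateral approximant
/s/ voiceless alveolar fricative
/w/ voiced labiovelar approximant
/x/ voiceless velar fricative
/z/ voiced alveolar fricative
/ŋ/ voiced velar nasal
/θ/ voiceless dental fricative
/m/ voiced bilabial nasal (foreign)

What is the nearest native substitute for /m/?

b

/b/ is closest: manner differs (nasal→stop, +4), place distance 0 (bilabial→bilabial), same voicing; total 4. Next closest is /ŋ/ at distance 6.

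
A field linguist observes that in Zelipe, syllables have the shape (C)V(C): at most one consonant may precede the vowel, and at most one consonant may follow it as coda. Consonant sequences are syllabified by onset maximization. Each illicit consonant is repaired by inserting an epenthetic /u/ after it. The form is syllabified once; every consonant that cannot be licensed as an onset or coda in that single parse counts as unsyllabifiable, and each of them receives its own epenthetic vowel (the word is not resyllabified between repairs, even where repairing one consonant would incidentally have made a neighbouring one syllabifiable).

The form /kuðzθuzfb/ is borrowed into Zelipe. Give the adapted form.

kuðzuθuzfubu

Syllabifying with onset maximization leaves /z/, /f/, /b/ stranded (at most one coda consonant is licensed; onsets are limited to one consonant).
Epenthesis after each stranded consonant: /z/ → /zu/, /f/ → /fu/, /b/ → /bu/.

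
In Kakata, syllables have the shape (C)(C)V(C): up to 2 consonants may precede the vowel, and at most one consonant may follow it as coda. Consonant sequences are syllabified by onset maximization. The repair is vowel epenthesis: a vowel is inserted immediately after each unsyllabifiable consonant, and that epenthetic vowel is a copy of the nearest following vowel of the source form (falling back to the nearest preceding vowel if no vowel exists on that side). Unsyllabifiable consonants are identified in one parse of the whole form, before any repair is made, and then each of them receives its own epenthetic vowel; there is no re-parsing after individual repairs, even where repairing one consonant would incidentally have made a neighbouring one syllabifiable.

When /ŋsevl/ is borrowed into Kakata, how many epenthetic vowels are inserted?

The unsyllabifiable consonants are /l/; each receives one epenthetic vowel.

1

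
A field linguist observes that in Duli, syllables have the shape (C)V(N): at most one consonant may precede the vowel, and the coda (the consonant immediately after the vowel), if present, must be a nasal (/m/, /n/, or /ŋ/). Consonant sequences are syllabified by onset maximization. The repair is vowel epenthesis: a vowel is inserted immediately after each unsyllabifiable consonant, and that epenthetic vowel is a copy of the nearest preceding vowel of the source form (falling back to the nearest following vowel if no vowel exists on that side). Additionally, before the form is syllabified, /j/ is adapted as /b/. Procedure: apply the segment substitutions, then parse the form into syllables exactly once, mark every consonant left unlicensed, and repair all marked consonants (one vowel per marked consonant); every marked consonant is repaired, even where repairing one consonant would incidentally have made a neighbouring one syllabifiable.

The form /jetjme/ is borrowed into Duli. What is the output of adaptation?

Substitution: /j/ → /b/, giving /betbme/.
The consonants /t/, /b/ cannot be parsed into a legal (C)V(N) syllable (only a nasal (/m/, /n/, or /ŋ/) is licensed in coda position; onsets are limited to one consonant).
Epenthesis after each stranded consonant: /t/ → /te/, /b/ → /be/.

betebeme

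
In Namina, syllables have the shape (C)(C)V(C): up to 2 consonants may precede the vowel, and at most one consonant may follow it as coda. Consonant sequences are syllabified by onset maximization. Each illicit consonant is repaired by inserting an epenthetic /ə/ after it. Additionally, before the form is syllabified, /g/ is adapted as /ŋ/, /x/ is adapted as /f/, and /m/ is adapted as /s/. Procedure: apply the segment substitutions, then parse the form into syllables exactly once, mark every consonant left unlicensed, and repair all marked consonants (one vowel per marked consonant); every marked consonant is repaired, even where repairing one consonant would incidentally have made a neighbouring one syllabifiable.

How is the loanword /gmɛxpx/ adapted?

Substitution: /g/ → /ŋ/, /m/ → /s/, /x/ → /f/, giving /ŋsɛfpf/.
Under (C)(C)V(C), the unsyllabifiable consonants are /p/, /f/ (at most one coda consonant is licensed; onsets may contain at most 2 consonants).
Epenthesis after each stranded consonant: /p/ → /pə/, /f/ → /fə/.

ŋsɛfpəfə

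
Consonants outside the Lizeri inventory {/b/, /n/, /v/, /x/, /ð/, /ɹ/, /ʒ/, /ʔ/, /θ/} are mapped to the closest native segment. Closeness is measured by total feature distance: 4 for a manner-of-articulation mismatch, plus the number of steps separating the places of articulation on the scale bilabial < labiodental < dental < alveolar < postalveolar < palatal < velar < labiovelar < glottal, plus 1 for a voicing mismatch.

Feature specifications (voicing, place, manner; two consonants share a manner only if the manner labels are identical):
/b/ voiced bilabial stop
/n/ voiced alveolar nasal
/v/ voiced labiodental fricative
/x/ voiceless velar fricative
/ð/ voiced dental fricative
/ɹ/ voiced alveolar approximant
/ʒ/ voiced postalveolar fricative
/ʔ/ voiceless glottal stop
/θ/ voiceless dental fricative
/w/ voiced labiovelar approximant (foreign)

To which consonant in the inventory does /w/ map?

/ɹ/ is closest: same manner (approximant), place distance 4 (labiovelar→alveolar), same voicing; total 4. Next closest is /x/ at distance 6.

ɹ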